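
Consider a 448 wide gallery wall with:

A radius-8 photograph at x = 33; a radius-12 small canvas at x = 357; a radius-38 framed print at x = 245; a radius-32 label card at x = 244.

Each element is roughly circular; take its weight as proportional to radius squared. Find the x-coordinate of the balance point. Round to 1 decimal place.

x ≈ 245.6

Weights ∝ r²: photograph 8² = 64, small canvas 12² = 144, framed print 38² = 1444, label card 32² = 1024; Σw = 2676.
x-moment: 64·33 + 144·357 + 1444·245 + 1024·244 = 657156; centroid 657156/2676 ≈ 245.57.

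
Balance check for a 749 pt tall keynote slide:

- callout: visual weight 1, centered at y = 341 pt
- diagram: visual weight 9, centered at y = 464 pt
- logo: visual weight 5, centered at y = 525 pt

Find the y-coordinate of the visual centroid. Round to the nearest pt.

Σw = 1 + 9 + 5 = 15.
y: (1·341 + 9·464 + 5·525) / 15 = 7142 / 15 ≈ 476.13

y ≈ 476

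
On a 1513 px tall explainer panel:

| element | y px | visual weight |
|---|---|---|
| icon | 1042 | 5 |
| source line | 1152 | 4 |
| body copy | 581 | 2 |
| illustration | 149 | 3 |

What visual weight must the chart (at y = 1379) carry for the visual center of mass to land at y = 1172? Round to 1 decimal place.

w ≈ 24.1

Fixed elements: Σw = 5 + 4 + 2 + 3 = 14, Σw·y = 5·1042 + 4·1152 + 2·581 + 3·149 = 11427.
Balance at y = 1172 requires (11427 + w·1379) / (14 + w) = 1172.
Rearranging, w·(1379 − 1172) = 1172·14 − 11427 = 4981, so w ≈ 4981/207 = 24.06.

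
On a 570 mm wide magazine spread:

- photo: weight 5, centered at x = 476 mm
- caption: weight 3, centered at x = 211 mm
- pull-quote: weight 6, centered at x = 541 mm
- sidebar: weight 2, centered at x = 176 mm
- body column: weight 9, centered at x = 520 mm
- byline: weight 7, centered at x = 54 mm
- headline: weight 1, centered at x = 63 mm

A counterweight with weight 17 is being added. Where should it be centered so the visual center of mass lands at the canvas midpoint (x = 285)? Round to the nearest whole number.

x ≈ 148

After adding the counterweight, total weight = 5 + 3 + 6 + 2 + 9 + 7 + 1 + 17 = 50.
x: target moment 50×285 = 14250; current 5·476 + 3·211 + 6·541 + 2·176 + 9·520 + 7·54 + 1·63 = 11732; the counterweight supplies 2518, so x = 2518/17 ≈ 148.12.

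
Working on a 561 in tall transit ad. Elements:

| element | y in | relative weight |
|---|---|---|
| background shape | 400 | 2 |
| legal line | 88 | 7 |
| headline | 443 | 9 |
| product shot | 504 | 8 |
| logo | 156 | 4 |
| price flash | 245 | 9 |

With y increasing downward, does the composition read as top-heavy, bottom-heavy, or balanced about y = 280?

Total weight = 2 + 7 + 9 + 8 + 4 + 9 = 39.
y: (2·400 + 7·88 + 9·443 + 8·504 + 4·156 + 9·245) / 39 = 12264 / 39 ≈ 314.46
Since 314.5 is below (larger y than) 280, the composition reads bottom-heavy.

bottom-heavy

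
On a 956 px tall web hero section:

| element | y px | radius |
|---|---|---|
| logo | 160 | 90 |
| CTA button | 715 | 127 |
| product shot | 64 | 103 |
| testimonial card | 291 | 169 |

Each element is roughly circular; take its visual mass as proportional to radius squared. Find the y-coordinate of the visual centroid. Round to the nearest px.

y ≈ 344

r² weights: logo 90² = 8100, CTA button 127² = 16129, product shot 103² = 10609, testimonial card 169² = 28561. Total = 63399.
y: (8100·160 + 16129·715 + 10609·64 + 28561·291) / 63399 = 21818462 / 63399 ≈ 344.15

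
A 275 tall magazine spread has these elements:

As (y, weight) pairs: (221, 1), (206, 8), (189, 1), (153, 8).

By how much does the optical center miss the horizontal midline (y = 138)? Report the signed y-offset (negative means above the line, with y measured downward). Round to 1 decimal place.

≈ 44.3

Σw = 1 + 8 + 1 + 8 = 18.
Σw·y = 1·221 + 8·206 + 1·189 + 8·153 = 3282, so ȳ = 3282/18 ≈ 182.33.
Against y = 138, that's 182.33 − 138 = 44.33.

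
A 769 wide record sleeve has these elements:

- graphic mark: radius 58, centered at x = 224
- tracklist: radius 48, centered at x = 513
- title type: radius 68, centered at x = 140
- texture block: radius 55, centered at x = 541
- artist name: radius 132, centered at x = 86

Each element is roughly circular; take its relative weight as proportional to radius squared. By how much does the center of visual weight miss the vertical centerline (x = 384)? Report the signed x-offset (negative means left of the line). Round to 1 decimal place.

Weights ∝ r²: graphic mark 58² = 3364, tracklist 48² = 2304, title type 68² = 4624, texture block 55² = 3025, artist name 132² = 17424; Σw = 30741.
x-moment: 3364·224 + 2304·513 + 4624·140 + 3025·541 + 17424·86 = 5717837; centroid 5717837/30741 ≈ 186.00.
Offset from x = 384: 186.00 − 384 ≈ -198.00.

≈ -198.0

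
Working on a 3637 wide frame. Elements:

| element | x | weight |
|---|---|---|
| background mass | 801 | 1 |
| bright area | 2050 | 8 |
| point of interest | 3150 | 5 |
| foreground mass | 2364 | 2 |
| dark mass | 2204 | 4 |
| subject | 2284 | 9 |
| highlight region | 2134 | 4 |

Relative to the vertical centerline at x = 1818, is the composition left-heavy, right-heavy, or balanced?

right-heavy

Σw = 1 + 8 + 5 + 2 + 4 + 9 + 4 = 33.
Σw·x = 75587; x̄ = 75587/33 ≈ 2290.52.
2290.5 lies right of the midline 1818, so the layout is right-heavy.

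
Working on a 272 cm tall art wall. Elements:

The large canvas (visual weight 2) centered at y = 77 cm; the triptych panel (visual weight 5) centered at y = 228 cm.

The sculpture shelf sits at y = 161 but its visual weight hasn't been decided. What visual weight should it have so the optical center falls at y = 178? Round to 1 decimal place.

w ≈ 2.8

Known weights sum to 2 + 5 = 7; their moment is 2·77 + 5·228 = 1294.
For the centroid to hit 178: (1294 + w·161) / (7 + w) = 178.
So w = (178·7 − 1294)/(161 − 178) = -48/-17 ≈ 2.82.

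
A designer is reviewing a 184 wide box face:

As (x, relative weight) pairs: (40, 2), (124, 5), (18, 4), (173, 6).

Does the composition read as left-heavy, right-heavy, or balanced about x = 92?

Total weight = 2 + 5 + 4 + 6 = 17.
Σw·x = 2·40 + 5·124 + 4·18 + 6·173 = 1810, so x̄ = 1810/17 ≈ 106.47.
Since 106.5 is right of 92, the composition reads right-heavy.

right-heavy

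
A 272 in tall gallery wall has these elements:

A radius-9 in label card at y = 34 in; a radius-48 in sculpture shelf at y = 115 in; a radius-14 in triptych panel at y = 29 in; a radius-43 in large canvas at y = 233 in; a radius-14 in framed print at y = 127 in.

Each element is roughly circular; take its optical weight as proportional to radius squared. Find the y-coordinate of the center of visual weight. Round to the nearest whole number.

r² weights: label card 9² = 81, sculpture shelf 48² = 2304, triptych panel 14² = 196, large canvas 43² = 1849, framed print 14² = 196. Total = 4626.
y-moment: 81·34 + 2304·115 + 196·29 + 1849·233 + 196·127 = 729107; centroid 729107/4626 ≈ 157.61.

y ≈ 158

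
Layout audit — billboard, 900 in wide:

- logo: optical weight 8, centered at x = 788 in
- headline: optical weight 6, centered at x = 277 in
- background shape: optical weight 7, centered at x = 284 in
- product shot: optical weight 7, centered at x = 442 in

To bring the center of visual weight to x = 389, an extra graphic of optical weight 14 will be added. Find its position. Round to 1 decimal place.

After adding the extra graphic, total weight = 8 + 6 + 7 + 7 + 14 = 42.
Along x: (13048 + 14·x) / 42 = 389 (existing moment 8·788 + 6·277 + 7·284 + 7·442 = 13048) ⇒ x = (16338 − 13048) / 14 ≈ 235.00.

x ≈ 235.0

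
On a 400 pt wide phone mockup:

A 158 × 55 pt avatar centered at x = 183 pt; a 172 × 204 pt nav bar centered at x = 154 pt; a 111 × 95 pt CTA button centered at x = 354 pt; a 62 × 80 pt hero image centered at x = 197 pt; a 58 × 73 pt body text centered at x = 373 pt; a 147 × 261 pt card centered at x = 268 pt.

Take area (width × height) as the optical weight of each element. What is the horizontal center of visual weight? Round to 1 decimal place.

x ≈ 231.3

Areas → weights: avatar 158·55 = 8690, nav bar 172·204 = 35088, CTA button 111·95 = 10545, hero image 62·80 = 4960, body text 58·73 = 4234, card 147·261 = 38367; Σw = 101884.
x: moment 23565510 / weight 101884 ≈ 231.30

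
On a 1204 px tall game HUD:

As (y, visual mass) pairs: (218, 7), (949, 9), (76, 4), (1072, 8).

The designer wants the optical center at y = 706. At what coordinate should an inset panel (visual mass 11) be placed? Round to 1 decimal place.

With the inset panel, Σw becomes 7 + 9 + 4 + 8 + 11 = 39.
y: target moment 39×706 = 27534; current 7·218 + 9·949 + 4·76 + 8·1072 = 18947; the inset panel supplies 8587, so y = 8587/11 ≈ 780.64.

y ≈ 780.6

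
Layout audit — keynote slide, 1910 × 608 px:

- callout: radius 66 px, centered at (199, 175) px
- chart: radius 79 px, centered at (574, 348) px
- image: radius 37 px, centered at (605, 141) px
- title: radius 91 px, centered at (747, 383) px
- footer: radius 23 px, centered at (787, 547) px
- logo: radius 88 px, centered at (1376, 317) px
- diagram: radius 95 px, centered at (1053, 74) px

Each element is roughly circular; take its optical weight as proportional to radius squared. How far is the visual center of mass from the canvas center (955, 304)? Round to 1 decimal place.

≈ 111.3 px

r² weights: callout 66² = 4356, chart 79² = 6241, image 37² = 1369, title 91² = 8281, footer 23² = 529, logo 88² = 7744, diagram 95² = 9025. Total = 37545.
Σw·x = 32038722; x̄ = 32038722/37545 ≈ 853.34.
y: moment 9710881 / weight 37545 ≈ 258.65
Relative to (955, 304): Δ = (-101.66, -45.35); |Δ| = √(-101.66² + -45.35²) ≈ 111.32.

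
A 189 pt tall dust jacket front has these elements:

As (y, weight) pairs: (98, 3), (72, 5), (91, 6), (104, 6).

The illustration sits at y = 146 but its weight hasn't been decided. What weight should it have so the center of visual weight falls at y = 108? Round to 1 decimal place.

Existing Σw = 20 (3 + 5 + 6 + 6); existing moment 3·98 + 5·72 + 6·91 + 6·104 = 1824.
Balance at y = 108 requires (1824 + w·146) / (20 + w) = 108.
So w = (108·20 − 1824)/(146 − 108) = 336/38 ≈ 8.84.

w ≈ 8.8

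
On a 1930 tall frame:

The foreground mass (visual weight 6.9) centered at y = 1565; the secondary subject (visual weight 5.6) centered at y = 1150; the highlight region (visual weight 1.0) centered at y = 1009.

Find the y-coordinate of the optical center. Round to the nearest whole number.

Total weight = 6.9 + 5.6 + 1.0 = 13.5.
Σw·y = 6.9·1565 + 5.6·1150 + 1.0·1009 = 18247.5, so ȳ = 18247.5/13.5 ≈ 1351.67.

y ≈ 1352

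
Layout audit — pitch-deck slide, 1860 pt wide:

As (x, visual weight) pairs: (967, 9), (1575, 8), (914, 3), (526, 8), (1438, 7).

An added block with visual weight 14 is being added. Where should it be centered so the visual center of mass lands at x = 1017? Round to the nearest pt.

After adding the added block, total weight = 9 + 8 + 3 + 8 + 7 + 14 = 49.
Along x: (38319 + 14·x) / 49 = 1017 (existing moment 9·967 + 8·1575 + 3·914 + 8·526 + 7·1438 = 38319) ⇒ x = (49833 − 38319) / 14 ≈ 822.43.

x ≈ 822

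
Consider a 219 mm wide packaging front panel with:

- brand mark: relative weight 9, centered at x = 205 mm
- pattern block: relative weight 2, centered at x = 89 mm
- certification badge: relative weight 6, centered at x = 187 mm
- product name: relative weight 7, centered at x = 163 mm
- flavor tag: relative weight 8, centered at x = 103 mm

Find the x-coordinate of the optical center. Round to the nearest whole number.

Σw = 9 + 2 + 6 + 7 + 8 = 32.
Σw·x = 9·205 + 2·89 + 6·187 + 7·163 + 8·103 = 5110, so x̄ = 5110/32 ≈ 159.69.

x ≈ 160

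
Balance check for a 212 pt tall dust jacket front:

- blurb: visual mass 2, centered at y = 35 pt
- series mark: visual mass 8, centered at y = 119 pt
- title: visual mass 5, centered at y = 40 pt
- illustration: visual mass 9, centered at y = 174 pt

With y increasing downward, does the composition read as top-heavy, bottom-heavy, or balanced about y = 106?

Total weight = 2 + 8 + 5 + 9 = 24.
y-moment: 2·35 + 8·119 + 5·40 + 9·174 = 2788; centroid 2788/24 ≈ 116.17.
116.2 lies below (larger y than) the midline 106, so the layout is bottom-heavy.

bottom-heavy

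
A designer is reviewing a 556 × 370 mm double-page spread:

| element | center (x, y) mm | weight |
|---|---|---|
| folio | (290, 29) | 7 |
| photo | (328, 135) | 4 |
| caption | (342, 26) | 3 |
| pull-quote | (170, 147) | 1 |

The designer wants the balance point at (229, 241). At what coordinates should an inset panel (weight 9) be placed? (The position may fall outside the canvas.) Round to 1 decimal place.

(106.4, 535.1)

With the inset panel, Σw becomes 7 + 4 + 3 + 1 + 9 = 24.
Along x: (4538 + 9·x) / 24 = 229 (existing moment 7·290 + 4·328 + 3·342 + 1·170 = 4538) ⇒ x = (5496 − 4538) / 9 ≈ 106.44.
Along y: (968 + 9·y) / 24 = 241 (existing moment 7·29 + 4·135 + 3·26 + 1·147 = 968) ⇒ y = (5784 − 968) / 9 ≈ 535.11.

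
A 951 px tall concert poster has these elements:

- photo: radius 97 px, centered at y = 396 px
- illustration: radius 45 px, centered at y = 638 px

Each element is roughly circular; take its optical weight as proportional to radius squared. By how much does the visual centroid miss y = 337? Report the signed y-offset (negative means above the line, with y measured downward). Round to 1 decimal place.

Weights ∝ r²: photo 97² = 9409, illustration 45² = 2025; Σw = 11434.
y-moment: 9409·396 + 2025·638 = 5017914; centroid 5017914/11434 ≈ 438.86.
Offset from y = 337: 438.86 − 337 ≈ 101.86.

≈ 101.9 px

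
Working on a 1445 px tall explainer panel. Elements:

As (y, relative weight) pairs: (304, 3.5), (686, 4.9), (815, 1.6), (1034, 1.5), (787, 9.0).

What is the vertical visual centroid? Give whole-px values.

Σw = 3.5 + 4.9 + 1.6 + 1.5 + 9.0 = 20.5.
y: (3.5·304 + 4.9·686 + 1.6·815 + 1.5·1034 + 9.0·787) / 20.5 = 14363.4 / 20.5 ≈ 700.65

y ≈ 701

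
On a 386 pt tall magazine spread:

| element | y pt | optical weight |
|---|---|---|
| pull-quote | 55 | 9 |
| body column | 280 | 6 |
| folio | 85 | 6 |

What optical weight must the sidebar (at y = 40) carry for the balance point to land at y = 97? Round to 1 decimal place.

Fixed elements: Σw = 9 + 6 + 6 = 21, Σw·y = 9·55 + 6·280 + 6·85 = 2685.
Balance at y = 97 requires (2685 + w·40) / (21 + w) = 97.
So w = (97·21 − 2685)/(40 − 97) = -648/-57 ≈ 11.37.

w ≈ 11.4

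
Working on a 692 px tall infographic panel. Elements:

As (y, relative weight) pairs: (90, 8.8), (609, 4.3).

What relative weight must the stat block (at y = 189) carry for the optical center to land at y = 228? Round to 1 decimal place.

w ≈ 10.9

Existing Σw = 13.1 (8.8 + 4.3); existing moment 8.8·90 + 4.3·609 = 3410.7.
Set Σw·y/Σw = 228: (3410.7 + 189w) = 228·(13.1 + w).
Solving: w = (228·13.1 − 3410.7) / (189 − 228) = -423.9 / -39 ≈ 10.87.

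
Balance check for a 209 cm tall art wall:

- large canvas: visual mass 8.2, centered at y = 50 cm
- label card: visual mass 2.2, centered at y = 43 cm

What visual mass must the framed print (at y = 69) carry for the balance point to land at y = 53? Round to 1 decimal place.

w ≈ 2.9

Fixed elements: Σw = 8.2 + 2.2 = 10.4, Σw·y = 8.2·50 + 2.2·43 = 504.6.
Set Σw·y/Σw = 53: (504.6 + 69w) = 53·(10.4 + w).
Rearranging, w·(69 − 53) = 53·10.4 − 504.6 = 46.6, so w ≈ 46.6/16 = 2.91.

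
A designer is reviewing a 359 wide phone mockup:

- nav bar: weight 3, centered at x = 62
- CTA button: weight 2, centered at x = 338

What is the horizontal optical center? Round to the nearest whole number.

Weights sum to 3 + 2 = 5.
x-moment: 3·62 + 2·338 = 862; centroid 862/5 ≈ 172.40.

x ≈ 172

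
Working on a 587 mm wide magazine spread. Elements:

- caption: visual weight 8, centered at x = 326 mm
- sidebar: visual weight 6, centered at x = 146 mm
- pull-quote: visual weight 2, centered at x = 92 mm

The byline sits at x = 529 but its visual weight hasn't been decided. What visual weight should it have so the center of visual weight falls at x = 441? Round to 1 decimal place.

Fixed elements: Σw = 8 + 6 + 2 = 16, Σw·x = 8·326 + 6·146 + 2·92 = 3668.
Balance at x = 441 requires (3668 + w·529) / (16 + w) = 441.
Rearranging, w·(529 − 441) = 441·16 − 3668 = 3388, so w ≈ 3388/88 = 38.50.

w ≈ 38.5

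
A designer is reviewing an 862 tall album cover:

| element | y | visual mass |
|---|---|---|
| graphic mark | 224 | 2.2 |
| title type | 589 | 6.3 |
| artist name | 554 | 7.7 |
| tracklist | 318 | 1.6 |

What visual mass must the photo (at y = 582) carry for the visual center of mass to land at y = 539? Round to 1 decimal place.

w ≈ 14.3

Known weights sum to 2.2 + 6.3 + 7.7 + 1.6 = 17.8; their moment is 2.2·224 + 6.3·589 + 7.7·554 + 1.6·318 = 8978.1.
Set Σw·y/Σw = 539: (8978.1 + 582w) = 539·(17.8 + w).
Solving: w = (539·17.8 − 8978.1) / (582 − 539) = 616.1 / 43 ≈ 14.33.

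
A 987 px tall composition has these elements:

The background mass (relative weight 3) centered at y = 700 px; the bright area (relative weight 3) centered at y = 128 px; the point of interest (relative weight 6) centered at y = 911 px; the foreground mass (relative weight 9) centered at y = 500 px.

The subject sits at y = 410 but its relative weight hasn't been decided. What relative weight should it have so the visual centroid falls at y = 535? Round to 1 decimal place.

Existing Σw = 21 (3 + 3 + 6 + 9); existing moment 3·700 + 3·128 + 6·911 + 9·500 = 12450.
For the centroid to hit 535: (12450 + w·410) / (21 + w) = 535.
Rearranging, w·(410 − 535) = 535·21 − 12450 = -1215, so w ≈ -1215/-125 = 9.72.

w ≈ 9.7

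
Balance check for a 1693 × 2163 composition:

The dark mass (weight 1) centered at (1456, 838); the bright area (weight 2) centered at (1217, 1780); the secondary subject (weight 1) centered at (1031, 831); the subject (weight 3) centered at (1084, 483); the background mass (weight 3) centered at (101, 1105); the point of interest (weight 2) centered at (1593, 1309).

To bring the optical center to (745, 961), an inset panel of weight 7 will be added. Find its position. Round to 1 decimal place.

With the inset panel, Σw becomes 1 + 2 + 1 + 3 + 3 + 2 + 7 = 19.
Along x: (11662 + 7·x) / 19 = 745 (existing moment 1·1456 + 2·1217 + 1·1031 + 3·1084 + 3·101 + 2·1593 = 11662) ⇒ x = (14155 − 11662) / 7 ≈ 356.14.
Along y: (12611 + 7·y) / 19 = 961 (existing moment 1·838 + 2·1780 + 1·831 + 3·483 + 3·1105 + 2·1309 = 12611) ⇒ y = (18259 − 12611) / 7 ≈ 806.86.

(356.1, 806.9)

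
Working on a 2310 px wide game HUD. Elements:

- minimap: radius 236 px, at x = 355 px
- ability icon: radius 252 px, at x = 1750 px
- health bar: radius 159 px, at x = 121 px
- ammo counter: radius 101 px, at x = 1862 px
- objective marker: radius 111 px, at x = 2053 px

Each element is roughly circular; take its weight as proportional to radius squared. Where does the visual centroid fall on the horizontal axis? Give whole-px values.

x ≈ 1067

Weights ∝ r²: minimap 236² = 55696, ability icon 252² = 63504, health bar 159² = 25281, ammo counter 101² = 10201, objective marker 111² = 12321; Σw = 167003.
Σw·x = 55696·355 + 63504·1750 + 25281·121 + 10201·1862 + 12321·2053 = 178252356, so x̄ = 178252356/167003 ≈ 1067.36.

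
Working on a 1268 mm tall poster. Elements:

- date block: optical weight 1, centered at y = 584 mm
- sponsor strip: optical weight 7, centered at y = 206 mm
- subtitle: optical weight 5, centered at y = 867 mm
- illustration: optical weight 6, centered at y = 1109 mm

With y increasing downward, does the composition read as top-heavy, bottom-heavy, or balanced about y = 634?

bottom-heavy

Σw = 1 + 7 + 5 + 6 = 19.
y-moment: 1·584 + 7·206 + 5·867 + 6·1109 = 13015; centroid 13015/19 ≈ 685.00.
685.0 vs midline 634 → bottom-heavy.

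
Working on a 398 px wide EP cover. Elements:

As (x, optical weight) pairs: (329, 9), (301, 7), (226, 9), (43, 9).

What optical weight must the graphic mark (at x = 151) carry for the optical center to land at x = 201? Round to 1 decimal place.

w ≈ 13.1

Existing Σw = 34 (9 + 7 + 9 + 9); existing moment 9·329 + 7·301 + 9·226 + 9·43 = 7489.
Set Σw·x/Σw = 201: (7489 + 151w) = 201·(34 + w).
Rearranging, w·(151 − 201) = 201·34 − 7489 = -655, so w ≈ -655/-50 = 13.10.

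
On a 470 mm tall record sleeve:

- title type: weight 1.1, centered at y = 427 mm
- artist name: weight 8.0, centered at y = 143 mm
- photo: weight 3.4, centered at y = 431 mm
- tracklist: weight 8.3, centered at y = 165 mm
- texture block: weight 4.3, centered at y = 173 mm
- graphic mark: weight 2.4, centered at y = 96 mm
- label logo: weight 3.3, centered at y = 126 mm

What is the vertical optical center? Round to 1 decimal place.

Weights sum to 1.1 + 8.0 + 3.4 + 8.3 + 4.3 + 2.4 + 3.3 = 30.8.
y-moment: 1.1·427 + 8.0·143 + 3.4·431 + 8.3·165 + 4.3·173 + 2.4·96 + 3.3·126 = 5838.7; centroid 5838.7/30.8 ≈ 189.57.

y ≈ 189.6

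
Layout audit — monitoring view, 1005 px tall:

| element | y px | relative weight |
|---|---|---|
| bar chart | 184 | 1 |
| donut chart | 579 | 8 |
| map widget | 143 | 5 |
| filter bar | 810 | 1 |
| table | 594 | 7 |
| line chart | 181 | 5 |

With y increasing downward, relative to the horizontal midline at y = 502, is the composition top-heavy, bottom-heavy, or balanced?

top-heavy

Σw = 1 + 8 + 5 + 1 + 7 + 5 = 27.
y: moment 11404 / weight 27 ≈ 422.37
Since 422.4 is above (smaller y than) 502, the composition reads top-heavy.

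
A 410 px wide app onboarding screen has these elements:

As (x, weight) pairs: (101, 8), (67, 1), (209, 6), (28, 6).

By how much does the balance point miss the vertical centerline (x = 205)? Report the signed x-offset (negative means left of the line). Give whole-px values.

Weights sum to 8 + 1 + 6 + 6 = 21.
Σw·x = 8·101 + 1·67 + 6·209 + 6·28 = 2297, so x̄ = 2297/21 ≈ 109.38.
Offset from x = 205: 109.38 − 205 ≈ -95.62.

≈ -96 px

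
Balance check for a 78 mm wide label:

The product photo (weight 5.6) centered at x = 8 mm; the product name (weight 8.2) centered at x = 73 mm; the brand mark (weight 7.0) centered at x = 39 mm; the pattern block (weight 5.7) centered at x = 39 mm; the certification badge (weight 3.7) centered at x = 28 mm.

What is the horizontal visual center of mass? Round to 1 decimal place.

Total weight = 5.6 + 8.2 + 7.0 + 5.7 + 3.7 = 30.2.
x-moment: 5.6·8 + 8.2·73 + 7.0·39 + 5.7·39 + 3.7·28 = 1242.3; centroid 1242.3/30.2 ≈ 41.14.

x ≈ 41.1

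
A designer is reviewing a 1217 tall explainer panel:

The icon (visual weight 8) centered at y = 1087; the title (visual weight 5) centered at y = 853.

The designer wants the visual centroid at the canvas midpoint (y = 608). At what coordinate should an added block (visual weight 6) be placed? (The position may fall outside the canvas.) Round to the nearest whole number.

With the added block, Σw becomes 8 + 5 + 6 = 19.
y: need Σw·y = 19·608 = 11552. Existing = 8·1087 + 5·853 = 12961. Remainder -1409 / 6 ≈ -234.83.

y ≈ -235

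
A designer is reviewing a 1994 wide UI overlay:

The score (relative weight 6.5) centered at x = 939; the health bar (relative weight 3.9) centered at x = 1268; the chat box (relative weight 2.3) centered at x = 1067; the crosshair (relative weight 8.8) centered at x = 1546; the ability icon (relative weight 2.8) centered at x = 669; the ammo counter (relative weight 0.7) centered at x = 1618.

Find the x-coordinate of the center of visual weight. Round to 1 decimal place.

Σw = 6.5 + 3.9 + 2.3 + 8.8 + 2.8 + 0.7 = 25.0.
Σw·x = 30113.4; x̄ = 30113.4/25.0 ≈ 1204.54.

x ≈ 1204.5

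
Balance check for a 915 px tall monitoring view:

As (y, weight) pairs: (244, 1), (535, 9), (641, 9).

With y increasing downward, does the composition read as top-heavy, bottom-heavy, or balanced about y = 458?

Total weight = 1 + 9 + 9 = 19.
Σw·y = 1·244 + 9·535 + 9·641 = 10828, so ȳ = 10828/19 ≈ 569.89.
Since 569.9 is below (larger y than) 458, the composition reads bottom-heavy.

bottom-heavy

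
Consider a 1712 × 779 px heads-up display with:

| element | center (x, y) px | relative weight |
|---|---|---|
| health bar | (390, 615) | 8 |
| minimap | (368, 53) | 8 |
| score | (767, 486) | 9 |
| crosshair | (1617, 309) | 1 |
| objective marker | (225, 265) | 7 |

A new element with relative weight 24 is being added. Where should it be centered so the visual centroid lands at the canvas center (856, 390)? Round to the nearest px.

(1360, 431)

New total weight: (8 + 8 + 9 + 1 + 7) + 24 = 57.
Along x: (16159 + 24·x) / 57 = 856 (existing moment 8·390 + 8·368 + 9·767 + 1·1617 + 7·225 = 16159) ⇒ x = (48792 − 16159) / 24 ≈ 1359.71.
Along y: (11882 + 24·y) / 57 = 390 (existing moment 8·615 + 8·53 + 9·486 + 1·309 + 7·265 = 11882) ⇒ y = (22230 − 11882) / 24 ≈ 431.17.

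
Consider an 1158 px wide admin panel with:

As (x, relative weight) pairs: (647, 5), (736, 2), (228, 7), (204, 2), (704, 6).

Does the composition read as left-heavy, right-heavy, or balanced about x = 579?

left-heavy

Total weight = 5 + 2 + 7 + 2 + 6 = 22.
Σw·x = 5·647 + 2·736 + 7·228 + 2·204 + 6·704 = 10935, so x̄ = 10935/22 ≈ 497.05.
497.0 lies left of the midline 579, so the layout is left-heavy.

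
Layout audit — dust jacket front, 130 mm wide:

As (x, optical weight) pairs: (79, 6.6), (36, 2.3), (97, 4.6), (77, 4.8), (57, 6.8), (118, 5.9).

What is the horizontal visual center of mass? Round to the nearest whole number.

x ≈ 81

Σw = 6.6 + 2.3 + 4.6 + 4.8 + 6.8 + 5.9 = 31.0.
x: moment 2503.8 / weight 31.0 ≈ 80.77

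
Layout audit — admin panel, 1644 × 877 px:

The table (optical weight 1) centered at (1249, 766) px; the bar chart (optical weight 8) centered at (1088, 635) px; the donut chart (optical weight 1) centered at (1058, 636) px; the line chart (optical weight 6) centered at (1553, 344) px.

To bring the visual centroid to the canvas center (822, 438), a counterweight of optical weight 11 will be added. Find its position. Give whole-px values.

New total weight: (1 + 8 + 1 + 6) + 11 = 27.
x: target moment 27×822 = 22194; current 1·1249 + 8·1088 + 1·1058 + 6·1553 = 20329; the counterweight supplies 1865, so x = 1865/11 ≈ 169.55.
y: target moment 27×438 = 11826; current 1·766 + 8·635 + 1·636 + 6·344 = 8546; the counterweight supplies 3280, so y = 3280/11 ≈ 298.18.

(170, 298)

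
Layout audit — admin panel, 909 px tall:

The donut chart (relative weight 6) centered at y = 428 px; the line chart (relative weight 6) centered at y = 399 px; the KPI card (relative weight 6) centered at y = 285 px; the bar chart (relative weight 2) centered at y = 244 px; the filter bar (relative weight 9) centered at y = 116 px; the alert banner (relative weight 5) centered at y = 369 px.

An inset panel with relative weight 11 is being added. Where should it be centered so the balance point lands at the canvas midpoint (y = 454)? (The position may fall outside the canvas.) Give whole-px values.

y ≈ 944

After adding the inset panel, total weight = 6 + 6 + 6 + 2 + 9 + 5 + 11 = 45.
y: need Σw·y = 45·454 = 20430. Existing = 6·428 + 6·399 + 6·285 + 2·244 + 9·116 + 5·369 = 10049. Remainder 10381 / 11 ≈ 943.73.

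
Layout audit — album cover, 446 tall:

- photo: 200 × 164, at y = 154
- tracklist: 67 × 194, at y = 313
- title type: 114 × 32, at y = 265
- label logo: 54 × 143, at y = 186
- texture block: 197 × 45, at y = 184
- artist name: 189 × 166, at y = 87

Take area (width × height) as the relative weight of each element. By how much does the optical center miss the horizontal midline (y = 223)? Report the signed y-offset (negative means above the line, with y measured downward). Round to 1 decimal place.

Taking area as weight: photo 200·164 = 32800, tracklist 67·194 = 12998, title type 114·32 = 3648, label logo 54·143 = 7722, texture block 197·45 = 8865, artist name 189·166 = 31374. Sum 97407.
y-moment: 32800·154 + 12998·313 + 3648·265 + 7722·186 + 8865·184 + 31374·87 = 15883284; centroid 15883284/97407 ≈ 163.06.
Offset from y = 223: 163.06 − 223 ≈ -59.94.

≈ -59.9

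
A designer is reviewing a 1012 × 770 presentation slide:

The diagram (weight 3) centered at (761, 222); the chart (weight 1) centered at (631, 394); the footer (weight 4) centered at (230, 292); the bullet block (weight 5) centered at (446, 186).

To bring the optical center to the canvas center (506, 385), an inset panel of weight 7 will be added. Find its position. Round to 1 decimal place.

New total weight: (3 + 1 + 4 + 5) + 7 = 20.
Along x: (6064 + 7·x) / 20 = 506 (existing moment 3·761 + 1·631 + 4·230 + 5·446 = 6064) ⇒ x = (10120 − 6064) / 7 ≈ 579.43.
Along y: (3158 + 7·y) / 20 = 385 (existing moment 3·222 + 1·394 + 4·292 + 5·186 = 3158) ⇒ y = (7700 − 3158) / 7 ≈ 648.86.

(579.4, 648.9)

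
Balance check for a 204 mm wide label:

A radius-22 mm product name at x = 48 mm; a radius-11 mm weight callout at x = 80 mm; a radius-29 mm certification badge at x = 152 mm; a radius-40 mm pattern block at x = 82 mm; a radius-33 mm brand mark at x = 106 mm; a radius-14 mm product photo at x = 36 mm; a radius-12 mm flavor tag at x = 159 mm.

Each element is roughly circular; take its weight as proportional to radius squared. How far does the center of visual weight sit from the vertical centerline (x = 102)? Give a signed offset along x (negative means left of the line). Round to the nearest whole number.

Weights ∝ r²: product name 22² = 484, weight callout 11² = 121, certification badge 29² = 841, pattern block 40² = 1600, brand mark 33² = 1089, product photo 14² = 196, flavor tag 12² = 144; Σw = 4475.
x-moment: 484·48 + 121·80 + 841·152 + 1600·82 + 1089·106 + 196·36 + 144·159 = 437330; centroid 437330/4475 ≈ 97.73.
Difference: 97.73 − 102 ≈ -4.27.

≈ -4 mm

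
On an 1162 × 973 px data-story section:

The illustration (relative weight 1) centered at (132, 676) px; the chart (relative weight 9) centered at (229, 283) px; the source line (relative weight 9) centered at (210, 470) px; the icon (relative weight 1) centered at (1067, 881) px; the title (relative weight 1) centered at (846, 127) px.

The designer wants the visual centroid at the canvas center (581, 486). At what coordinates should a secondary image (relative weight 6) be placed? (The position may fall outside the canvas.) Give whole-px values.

With the secondary image, Σw becomes 1 + 9 + 9 + 1 + 1 + 6 = 27.
x: need Σw·x = 27·581 = 15687. Existing = 1·132 + 9·229 + 9·210 + 1·1067 + 1·846 = 5996. Remainder 9691 / 6 ≈ 1615.17.
y: need Σw·y = 27·486 = 13122. Existing = 1·676 + 9·283 + 9·470 + 1·881 + 1·127 = 8461. Remainder 4661 / 6 ≈ 776.83.

(1615, 777)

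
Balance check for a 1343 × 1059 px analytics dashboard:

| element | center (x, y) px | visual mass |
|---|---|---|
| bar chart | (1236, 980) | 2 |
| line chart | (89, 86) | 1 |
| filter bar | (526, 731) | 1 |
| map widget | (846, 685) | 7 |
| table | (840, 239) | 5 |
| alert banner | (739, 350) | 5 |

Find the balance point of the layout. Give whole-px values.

Σw = 2 + 1 + 1 + 7 + 5 + 5 = 21.
Σw·x = 2·1236 + 1·89 + 1·526 + 7·846 + 5·840 + 5·739 = 16904, so x̄ = 16904/21 ≈ 804.95.
Σw·y = 2·980 + 1·86 + 1·731 + 7·685 + 5·239 + 5·350 = 10517, so ȳ = 10517/21 ≈ 500.81.

(805, 501)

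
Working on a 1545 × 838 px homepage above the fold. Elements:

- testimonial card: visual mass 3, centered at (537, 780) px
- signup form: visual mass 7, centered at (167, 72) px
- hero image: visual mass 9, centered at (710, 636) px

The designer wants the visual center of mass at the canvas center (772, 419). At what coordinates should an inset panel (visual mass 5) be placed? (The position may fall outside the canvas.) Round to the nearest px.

(1872, 298)

With the inset panel, Σw becomes 3 + 7 + 9 + 5 = 24.
Along x: (9170 + 5·x) / 24 = 772 (existing moment 3·537 + 7·167 + 9·710 = 9170) ⇒ x = (18528 − 9170) / 5 ≈ 1871.60.
Along y: (8568 + 5·y) / 24 = 419 (existing moment 3·780 + 7·72 + 9·636 = 8568) ⇒ y = (10056 − 8568) / 5 ≈ 297.60.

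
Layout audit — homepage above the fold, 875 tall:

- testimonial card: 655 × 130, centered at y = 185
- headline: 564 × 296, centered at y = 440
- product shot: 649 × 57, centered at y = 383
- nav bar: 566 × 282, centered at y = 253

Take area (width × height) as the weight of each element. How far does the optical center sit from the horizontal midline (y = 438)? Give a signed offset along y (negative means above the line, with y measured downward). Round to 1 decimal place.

≈ -117.6

Areas → weights: testimonial card 655·130 = 85150, headline 564·296 = 166944, product shot 649·57 = 36993, nav bar 566·282 = 159612; Σw = 448699.
Σw·y = 85150·185 + 166944·440 + 36993·383 + 159612·253 = 143758265, so ȳ = 143758265/448699 ≈ 320.39.
Offset from y = 438: 320.39 − 438 ≈ -117.61.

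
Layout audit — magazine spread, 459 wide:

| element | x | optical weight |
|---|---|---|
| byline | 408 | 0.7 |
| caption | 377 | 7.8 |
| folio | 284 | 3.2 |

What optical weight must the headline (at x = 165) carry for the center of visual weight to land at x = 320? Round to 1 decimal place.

Known weights sum to 0.7 + 7.8 + 3.2 = 11.7; their moment is 0.7·408 + 7.8·377 + 3.2·284 = 4135.0.
Set Σw·x/Σw = 320: (4135.0 + 165w) = 320·(11.7 + w).
Solving: w = (320·11.7 − 4135.0) / (165 − 320) = -391.0 / -155 ≈ 2.52.

w ≈ 2.5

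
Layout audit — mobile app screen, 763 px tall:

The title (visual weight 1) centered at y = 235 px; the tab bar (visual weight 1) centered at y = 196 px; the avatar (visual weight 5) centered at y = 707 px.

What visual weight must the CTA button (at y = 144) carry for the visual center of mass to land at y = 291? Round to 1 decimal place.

Existing Σw = 7 (1 + 1 + 5); existing moment 1·235 + 1·196 + 5·707 = 3966.
Set Σw·y/Σw = 291: (3966 + 144w) = 291·(7 + w).
So w = (291·7 − 3966)/(144 − 291) = -1929/-147 ≈ 13.12.

w ≈ 13.1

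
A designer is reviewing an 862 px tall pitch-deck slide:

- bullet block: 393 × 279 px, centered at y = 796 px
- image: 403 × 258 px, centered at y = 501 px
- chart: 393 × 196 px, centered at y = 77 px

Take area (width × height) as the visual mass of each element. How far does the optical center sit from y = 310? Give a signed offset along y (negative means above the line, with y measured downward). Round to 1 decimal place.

≈ 189.9 px

Areas: bullet block 393·279 = 109647, image 403·258 = 103974, chart 393·196 = 77028. Total weight = 290649.
Σw·y = 109647·796 + 103974·501 + 77028·77 = 145301142, so ȳ = 145301142/290649 ≈ 499.92.
Against y = 310, that's 499.92 − 310 = 189.92.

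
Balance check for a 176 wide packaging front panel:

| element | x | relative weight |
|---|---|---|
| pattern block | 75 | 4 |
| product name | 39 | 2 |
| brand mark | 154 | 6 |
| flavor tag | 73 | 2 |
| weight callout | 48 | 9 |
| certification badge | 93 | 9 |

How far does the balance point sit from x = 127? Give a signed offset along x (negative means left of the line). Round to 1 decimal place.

Weights sum to 4 + 2 + 6 + 2 + 9 + 9 = 32.
x-moment: 4·75 + 2·39 + 6·154 + 2·73 + 9·48 + 9·93 = 2717; centroid 2717/32 ≈ 84.91.
Against x = 127, that's 84.91 − 127 = -42.09.

≈ -42.1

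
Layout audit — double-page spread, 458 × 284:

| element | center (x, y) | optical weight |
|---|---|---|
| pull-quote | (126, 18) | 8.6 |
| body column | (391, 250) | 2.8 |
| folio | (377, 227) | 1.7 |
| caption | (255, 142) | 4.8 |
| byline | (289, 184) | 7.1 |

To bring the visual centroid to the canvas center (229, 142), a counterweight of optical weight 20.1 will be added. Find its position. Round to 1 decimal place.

After adding the counterweight, total weight = 8.6 + 2.8 + 1.7 + 4.8 + 7.1 + 20.1 = 45.1.
Along x: (6095.2 + 20.1·x) / 45.1 = 229 (existing moment 8.6·126 + 2.8·391 + 1.7·377 + 4.8·255 + 7.1·289 = 6095.2) ⇒ x = (10327.9 − 6095.2) / 20.1 ≈ 210.58.
Along y: (3228.7 + 20.1·y) / 45.1 = 142 (existing moment 8.6·18 + 2.8·250 + 1.7·227 + 4.8·142 + 7.1·184 = 3228.7) ⇒ y = (6404.2 − 3228.7) / 20.1 ≈ 157.99.

(210.6, 158.0)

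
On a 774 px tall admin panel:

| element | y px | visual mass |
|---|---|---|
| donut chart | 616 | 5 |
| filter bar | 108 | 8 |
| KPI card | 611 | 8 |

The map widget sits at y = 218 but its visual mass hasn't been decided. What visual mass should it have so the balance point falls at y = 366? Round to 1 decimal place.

w ≈ 7.7

Known weights sum to 5 + 8 + 8 = 21; their moment is 5·616 + 8·108 + 8·611 = 8832.
For the centroid to hit 366: (8832 + w·218) / (21 + w) = 366.
Rearranging, w·(218 − 366) = 366·21 − 8832 = -1146, so w ≈ -1146/-148 = 7.74.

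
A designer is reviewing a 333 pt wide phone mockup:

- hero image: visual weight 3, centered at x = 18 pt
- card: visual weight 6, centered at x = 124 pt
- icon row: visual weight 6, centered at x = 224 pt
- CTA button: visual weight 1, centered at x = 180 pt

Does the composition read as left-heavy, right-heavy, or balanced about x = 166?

left-heavy

Total weight = 3 + 6 + 6 + 1 = 16.
x: (3·18 + 6·124 + 6·224 + 1·180) / 16 = 2322 / 16 ≈ 145.12
145.1 vs midline 166 → left-heavy.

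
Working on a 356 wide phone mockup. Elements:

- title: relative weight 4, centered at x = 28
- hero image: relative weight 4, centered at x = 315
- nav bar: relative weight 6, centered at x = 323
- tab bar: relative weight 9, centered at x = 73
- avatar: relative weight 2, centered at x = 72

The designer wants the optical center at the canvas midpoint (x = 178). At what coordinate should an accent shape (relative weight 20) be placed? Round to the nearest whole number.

With the accent shape, Σw becomes 4 + 4 + 6 + 9 + 2 + 20 = 45.
x: target moment 45×178 = 8010; current 4·28 + 4·315 + 6·323 + 9·73 + 2·72 = 4111; the accent shape supplies 3899, so x = 3899/20 ≈ 194.95.

x ≈ 195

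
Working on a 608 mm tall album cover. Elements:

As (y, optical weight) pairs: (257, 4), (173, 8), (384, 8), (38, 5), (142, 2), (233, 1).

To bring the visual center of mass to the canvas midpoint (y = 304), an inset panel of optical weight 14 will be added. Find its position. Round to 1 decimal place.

New total weight: (4 + 8 + 8 + 5 + 2 + 1) + 14 = 42.
y: target moment 42×304 = 12768; current 4·257 + 8·173 + 8·384 + 5·38 + 2·142 + 1·233 = 6191; the inset panel supplies 6577, so y = 6577/14 ≈ 469.79.

y ≈ 469.8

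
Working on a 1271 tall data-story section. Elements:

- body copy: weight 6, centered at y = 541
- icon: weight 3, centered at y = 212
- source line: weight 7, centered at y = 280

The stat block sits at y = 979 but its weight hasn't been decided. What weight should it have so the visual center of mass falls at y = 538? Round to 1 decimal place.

w ≈ 6.3

Existing Σw = 16 (6 + 3 + 7); existing moment 6·541 + 3·212 + 7·280 = 5842.
Set Σw·y/Σw = 538: (5842 + 979w) = 538·(16 + w).
So w = (538·16 − 5842)/(979 − 538) = 2766/441 ≈ 6.27.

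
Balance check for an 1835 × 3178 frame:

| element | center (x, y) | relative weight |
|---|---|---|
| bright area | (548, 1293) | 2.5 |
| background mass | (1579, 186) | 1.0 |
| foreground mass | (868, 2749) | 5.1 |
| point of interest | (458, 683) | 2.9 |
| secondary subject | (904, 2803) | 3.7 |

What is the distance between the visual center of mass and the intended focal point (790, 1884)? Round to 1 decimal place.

Σw = 2.5 + 1.0 + 5.1 + 2.9 + 3.7 = 15.2.
Σw·x = 2.5·548 + 1.0·1579 + 5.1·868 + 2.9·458 + 3.7·904 = 12048.8, so x̄ = 12048.8/15.2 ≈ 792.68.
Σw·y = 2.5·1293 + 1.0·186 + 5.1·2749 + 2.9·683 + 3.7·2803 = 29790.2, so ȳ = 29790.2/15.2 ≈ 1959.88.
Offset from (790, 1884): Δx ≈ 2.68, Δy ≈ 75.88; distance = √(Δx² + Δy²) ≈ 75.93.

≈ 75.9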